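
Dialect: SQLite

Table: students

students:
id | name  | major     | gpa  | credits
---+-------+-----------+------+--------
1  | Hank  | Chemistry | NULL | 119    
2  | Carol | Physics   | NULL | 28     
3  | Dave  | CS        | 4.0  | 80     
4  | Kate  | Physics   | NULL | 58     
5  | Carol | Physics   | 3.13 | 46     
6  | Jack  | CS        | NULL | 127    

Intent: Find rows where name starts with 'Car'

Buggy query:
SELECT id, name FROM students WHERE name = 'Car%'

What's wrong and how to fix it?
Bug: Wildcards only work with LIKE; '=' treats '%' as a literal character

Fix: Use LIKE for wildcard pattern matching

Corrected query:
SELECT id, name FROM students WHERE name LIKE 'Car%'

Result:
id | name 
---+------
2  | Carol
5  | Carol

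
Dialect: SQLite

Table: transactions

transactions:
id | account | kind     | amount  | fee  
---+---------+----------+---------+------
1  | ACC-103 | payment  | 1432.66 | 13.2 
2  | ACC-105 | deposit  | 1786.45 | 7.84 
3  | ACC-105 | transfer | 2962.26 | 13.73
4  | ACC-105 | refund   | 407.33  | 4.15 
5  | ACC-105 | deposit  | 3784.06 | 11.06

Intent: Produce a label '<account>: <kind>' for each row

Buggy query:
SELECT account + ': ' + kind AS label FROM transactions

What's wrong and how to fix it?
Bug: SQLite uses || for string concatenation; + coerces text to numbers (yielding 0)

Fix: Replace + with || to concatenate text

Corrected query:
SELECT account || ': ' || kind AS label FROM transactions

Result:
label            
-----------------
ACC-103: payment 
ACC-105: deposit 
ACC-105: transfer
ACC-105: refund  
ACC-105: deposit 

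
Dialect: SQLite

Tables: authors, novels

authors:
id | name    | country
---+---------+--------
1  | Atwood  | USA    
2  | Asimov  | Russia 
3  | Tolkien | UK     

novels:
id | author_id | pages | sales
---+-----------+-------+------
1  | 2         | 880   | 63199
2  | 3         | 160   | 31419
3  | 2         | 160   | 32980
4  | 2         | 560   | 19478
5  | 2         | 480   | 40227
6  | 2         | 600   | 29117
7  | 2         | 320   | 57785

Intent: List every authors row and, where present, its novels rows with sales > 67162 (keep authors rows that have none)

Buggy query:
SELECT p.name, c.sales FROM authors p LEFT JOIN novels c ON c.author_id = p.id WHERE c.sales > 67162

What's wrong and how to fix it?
Bug: Filtering c.sales in WHERE discards the NULL rows produced by LEFT JOIN, turning it into an inner join

Fix: Put 'c.sales > 67162' in the JOIN's ON clause instead of WHERE

Corrected query:
SELECT p.name, c.sales FROM authors p LEFT JOIN novels c ON c.author_id = p.id AND c.sales > 67162

Result:
name    | sales
--------+------
Atwood  | NULL 
Asimov  | NULL 
Tolkien | NULL 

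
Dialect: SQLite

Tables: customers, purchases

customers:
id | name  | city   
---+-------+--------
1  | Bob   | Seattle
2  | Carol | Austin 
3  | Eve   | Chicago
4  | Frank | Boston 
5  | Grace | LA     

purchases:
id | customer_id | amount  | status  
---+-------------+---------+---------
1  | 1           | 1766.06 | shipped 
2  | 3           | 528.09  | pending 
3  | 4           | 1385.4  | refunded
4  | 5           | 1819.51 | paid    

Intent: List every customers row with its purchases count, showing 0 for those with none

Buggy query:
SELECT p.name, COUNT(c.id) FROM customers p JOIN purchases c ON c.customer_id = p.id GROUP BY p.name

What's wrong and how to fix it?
Bug: INNER JOIN drops customers rows that have no matching purchases rows

Fix: Switch to LEFT JOIN to retain unmatched parent rows

Corrected query:
SELECT p.name, COUNT(c.id) FROM customers p LEFT JOIN purchases c ON c.customer_id = p.id GROUP BY p.name

Result:
name  | COUNT(c.id)
------+------------
Bob   | 1          
Carol | 0          
Eve   | 1          
Frank | 1          
Grace | 1          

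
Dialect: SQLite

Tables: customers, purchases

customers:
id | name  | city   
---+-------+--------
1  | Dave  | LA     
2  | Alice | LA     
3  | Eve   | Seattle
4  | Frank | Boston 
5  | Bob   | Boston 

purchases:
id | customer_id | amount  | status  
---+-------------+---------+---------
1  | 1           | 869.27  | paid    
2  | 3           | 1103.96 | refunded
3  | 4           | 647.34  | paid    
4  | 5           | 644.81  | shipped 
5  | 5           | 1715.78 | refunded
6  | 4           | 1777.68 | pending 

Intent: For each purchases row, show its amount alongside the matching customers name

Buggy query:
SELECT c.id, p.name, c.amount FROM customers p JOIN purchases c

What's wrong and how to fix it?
Bug: Missing join condition: each purchases row is matched to all customers rows instead of just its own

Fix: Add ON c.customer_id = p.id to the JOIN

Corrected query:
SELECT c.id, p.name, c.amount FROM customers p JOIN purchases c ON c.customer_id = p.id

Result:
id | name  | amount 
---+-------+--------
1  | Dave  | 869.27 
2  | Eve   | 1103.96
3  | Frank | 647.34 
4  | Bob   | 644.81 
5  | Bob   | 1715.78
6  | Frank | 1777.68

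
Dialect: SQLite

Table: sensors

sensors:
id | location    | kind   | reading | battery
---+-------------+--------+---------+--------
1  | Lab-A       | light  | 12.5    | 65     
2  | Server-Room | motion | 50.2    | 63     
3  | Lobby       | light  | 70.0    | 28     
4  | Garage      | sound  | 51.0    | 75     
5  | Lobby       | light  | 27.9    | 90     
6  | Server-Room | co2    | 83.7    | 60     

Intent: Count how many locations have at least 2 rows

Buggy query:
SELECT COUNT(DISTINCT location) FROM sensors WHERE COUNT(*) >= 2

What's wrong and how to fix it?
Bug: WHERE filters individual rows, not groups, so a group-level COUNT is invalid there

Fix: Use a subquery that GROUPs and filters with HAVING, then count its rows

Corrected query:
SELECT COUNT(*) FROM (SELECT location FROM sensors GROUP BY location HAVING COUNT(*) >= 2)

Result:
COUNT(*)
--------
2       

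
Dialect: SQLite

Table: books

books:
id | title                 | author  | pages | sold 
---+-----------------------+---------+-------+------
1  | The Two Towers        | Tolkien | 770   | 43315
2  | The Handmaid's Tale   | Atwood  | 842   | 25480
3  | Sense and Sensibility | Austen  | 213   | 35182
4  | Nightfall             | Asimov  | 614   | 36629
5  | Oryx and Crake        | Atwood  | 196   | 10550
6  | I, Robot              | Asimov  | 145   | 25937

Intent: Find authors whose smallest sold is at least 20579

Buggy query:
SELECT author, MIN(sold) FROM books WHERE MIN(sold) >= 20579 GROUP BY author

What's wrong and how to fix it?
Bug: MIN() in WHERE is a misuse of aggregate

Fix: Use HAVING for the per-group MIN condition

Corrected query:
SELECT author, MIN(sold) FROM books GROUP BY author HAVING MIN(sold) >= 20579

Result:
author  | MIN(sold)
--------+----------
Asimov  | 25937    
Austen  | 35182    
Tolkien | 43315    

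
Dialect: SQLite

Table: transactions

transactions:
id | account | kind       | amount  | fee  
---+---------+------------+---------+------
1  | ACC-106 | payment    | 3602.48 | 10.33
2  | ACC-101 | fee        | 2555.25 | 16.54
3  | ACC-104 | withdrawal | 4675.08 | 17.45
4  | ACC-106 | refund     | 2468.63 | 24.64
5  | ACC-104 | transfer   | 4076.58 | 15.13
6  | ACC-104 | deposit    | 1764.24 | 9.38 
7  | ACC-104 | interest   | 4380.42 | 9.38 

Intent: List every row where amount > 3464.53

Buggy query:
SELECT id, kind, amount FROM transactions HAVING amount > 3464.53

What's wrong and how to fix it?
Bug: This is a non-aggregate query (no GROUP BY, no aggregates), so in SQLite the HAVING clause is invalid here; a row-level condition belongs in WHERE

Fix: Use WHERE for row-level filtering

Corrected query:
SELECT id, kind, amount FROM transactions WHERE amount > 3464.53

Result:
id | kind       | amount 
---+------------+--------
1  | payment    | 3602.48
3  | withdrawal | 4675.08
5  | transfer   | 4076.58
7  | interest   | 4380.42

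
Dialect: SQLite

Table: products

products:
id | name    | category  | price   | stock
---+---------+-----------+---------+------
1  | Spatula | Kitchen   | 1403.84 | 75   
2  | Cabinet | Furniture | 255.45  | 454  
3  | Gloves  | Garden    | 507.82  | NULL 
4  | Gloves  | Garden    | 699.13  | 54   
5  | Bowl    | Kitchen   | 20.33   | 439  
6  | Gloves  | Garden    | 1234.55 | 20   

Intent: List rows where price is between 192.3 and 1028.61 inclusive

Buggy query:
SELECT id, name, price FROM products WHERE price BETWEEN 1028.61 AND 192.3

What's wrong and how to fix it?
Bug: The bounds are reversed; BETWEEN a AND b requires a <= b to match anything

Fix: Swap the bounds so the smaller value comes first

Corrected query:
SELECT id, name, price FROM products WHERE price BETWEEN 192.3 AND 1028.61

Result:
id | name    | price 
---+---------+-------
2  | Cabinet | 255.45
3  | Gloves  | 507.82
4  | Gloves  | 699.13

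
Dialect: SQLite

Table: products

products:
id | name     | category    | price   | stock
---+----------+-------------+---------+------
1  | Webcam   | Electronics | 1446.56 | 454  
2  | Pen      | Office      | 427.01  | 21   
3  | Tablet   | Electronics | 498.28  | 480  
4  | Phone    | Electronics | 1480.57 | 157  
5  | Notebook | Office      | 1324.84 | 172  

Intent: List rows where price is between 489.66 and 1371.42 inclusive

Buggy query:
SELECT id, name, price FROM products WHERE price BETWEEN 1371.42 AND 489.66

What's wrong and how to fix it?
Bug: BETWEEN expects the lower bound first; with 1371.42 AND 489.66 the range is empty

Fix: Write BETWEEN 489.66 AND 1371.42

Corrected query:
SELECT id, name, price FROM products WHERE price BETWEEN 489.66 AND 1371.42

Result:
id | name     | price  
---+----------+--------
3  | Tablet   | 498.28 
5  | Notebook | 1324.84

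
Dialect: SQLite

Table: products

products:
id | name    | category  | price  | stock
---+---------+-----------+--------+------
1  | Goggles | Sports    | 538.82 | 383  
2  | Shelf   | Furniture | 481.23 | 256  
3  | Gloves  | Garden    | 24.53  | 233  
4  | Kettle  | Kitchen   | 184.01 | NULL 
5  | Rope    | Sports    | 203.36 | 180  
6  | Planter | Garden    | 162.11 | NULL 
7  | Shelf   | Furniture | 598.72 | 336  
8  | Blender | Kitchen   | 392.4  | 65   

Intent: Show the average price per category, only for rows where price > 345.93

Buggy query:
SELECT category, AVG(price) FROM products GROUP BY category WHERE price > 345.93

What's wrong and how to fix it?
Bug: Row-level WHERE must come before GROUP BY in the clause order

Fix: Place WHERE between FROM and GROUP BY

Corrected query:
SELECT category, AVG(price) FROM products WHERE price > 345.93 GROUP BY category

Result:
category  | AVG(price)
----------+-----------
Furniture | 539.975   
Kitchen   | 392.4     
Sports    | 538.82    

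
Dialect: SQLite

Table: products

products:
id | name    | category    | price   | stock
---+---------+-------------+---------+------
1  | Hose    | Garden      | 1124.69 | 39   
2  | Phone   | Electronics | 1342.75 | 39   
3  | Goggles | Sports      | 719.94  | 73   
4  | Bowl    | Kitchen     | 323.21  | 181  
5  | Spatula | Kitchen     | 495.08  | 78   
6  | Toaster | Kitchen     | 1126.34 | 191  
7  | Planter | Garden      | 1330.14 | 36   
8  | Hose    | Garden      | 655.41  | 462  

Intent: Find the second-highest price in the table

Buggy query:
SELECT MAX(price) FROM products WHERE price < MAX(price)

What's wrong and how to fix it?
Bug: The inner MAX is an aggregate inside WHERE, which is not allowed

Fix: Compute the overall MAX in a subquery, then take MAX of rows below it

Corrected query:
SELECT MAX(price) FROM products WHERE price < (SELECT MAX(price) FROM products)

Result:
MAX(price)
----------
1330.14   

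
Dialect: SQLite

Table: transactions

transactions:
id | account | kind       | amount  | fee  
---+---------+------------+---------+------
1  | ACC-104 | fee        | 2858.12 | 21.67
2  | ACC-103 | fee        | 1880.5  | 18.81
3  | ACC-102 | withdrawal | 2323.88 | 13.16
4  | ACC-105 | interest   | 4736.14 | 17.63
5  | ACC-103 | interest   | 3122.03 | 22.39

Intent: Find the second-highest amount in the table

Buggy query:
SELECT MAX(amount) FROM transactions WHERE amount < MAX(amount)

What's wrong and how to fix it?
Bug: MAX(amount) on the right of the comparison is an aggregate-in-WHERE error

Fix: Compute the overall MAX in a subquery, then take MAX of rows below it

Corrected query:
SELECT MAX(amount) FROM transactions WHERE amount < (SELECT MAX(amount) FROM transactions)

Result:
MAX(amount)
-----------
3122.03    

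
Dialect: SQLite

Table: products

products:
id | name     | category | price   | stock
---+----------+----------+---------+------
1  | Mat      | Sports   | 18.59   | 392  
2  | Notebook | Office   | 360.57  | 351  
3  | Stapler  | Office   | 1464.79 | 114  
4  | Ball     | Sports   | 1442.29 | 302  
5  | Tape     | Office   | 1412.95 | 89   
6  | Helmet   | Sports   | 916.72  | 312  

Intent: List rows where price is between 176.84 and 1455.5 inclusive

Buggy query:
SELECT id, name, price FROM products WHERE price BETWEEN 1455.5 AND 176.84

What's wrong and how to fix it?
Bug: The bounds are reversed; BETWEEN a AND b requires a <= b to match anything

Fix: Swap the bounds so the smaller value comes first

Corrected query:
SELECT id, name, price FROM products WHERE price BETWEEN 176.84 AND 1455.5

Result:
id | name     | price  
---+----------+--------
2  | Notebook | 360.57 
4  | Ball     | 1442.29
5  | Tape     | 1412.95
6  | Helmet   | 916.72 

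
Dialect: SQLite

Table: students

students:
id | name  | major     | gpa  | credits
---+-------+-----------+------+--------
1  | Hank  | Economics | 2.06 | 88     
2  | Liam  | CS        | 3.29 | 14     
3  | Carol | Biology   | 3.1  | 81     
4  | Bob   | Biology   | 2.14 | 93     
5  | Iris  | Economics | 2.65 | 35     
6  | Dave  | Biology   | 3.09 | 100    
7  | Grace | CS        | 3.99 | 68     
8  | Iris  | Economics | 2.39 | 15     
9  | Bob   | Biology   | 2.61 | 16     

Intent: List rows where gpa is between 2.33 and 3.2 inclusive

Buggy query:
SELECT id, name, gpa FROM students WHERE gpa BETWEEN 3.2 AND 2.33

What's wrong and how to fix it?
Bug: The bounds are reversed; BETWEEN a AND b requires a <= b to match anything

Fix: Write BETWEEN 2.33 AND 3.2

Corrected query:
SELECT id, name, gpa FROM students WHERE gpa BETWEEN 2.33 AND 3.2

Result:
id | name  | gpa 
---+-------+-----
3  | Carol | 3.1 
5  | Iris  | 2.65
6  | Dave  | 3.09
8  | Iris  | 2.39
9  | Bob   | 2.61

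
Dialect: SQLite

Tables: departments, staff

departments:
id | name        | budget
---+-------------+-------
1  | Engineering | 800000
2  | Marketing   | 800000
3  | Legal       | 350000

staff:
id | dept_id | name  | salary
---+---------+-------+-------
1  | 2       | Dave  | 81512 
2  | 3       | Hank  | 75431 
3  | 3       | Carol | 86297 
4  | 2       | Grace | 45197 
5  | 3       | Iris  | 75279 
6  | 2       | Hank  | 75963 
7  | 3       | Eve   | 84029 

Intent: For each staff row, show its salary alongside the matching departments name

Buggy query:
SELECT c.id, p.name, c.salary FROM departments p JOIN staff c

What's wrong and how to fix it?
Bug: Missing join condition: each staff row is matched to all departments rows instead of just its own

Fix: Add ON c.dept_id = p.id to the JOIN

Corrected query:
SELECT c.id, p.name, c.salary FROM departments p JOIN staff c ON c.dept_id = p.id

Result:
id | name      | salary
---+-----------+-------
1  | Marketing | 81512 
2  | Legal     | 75431 
3  | Legal     | 86297 
4  | Marketing | 45197 
5  | Legal     | 75279 
6  | Marketing | 75963 
7  | Legal     | 84029 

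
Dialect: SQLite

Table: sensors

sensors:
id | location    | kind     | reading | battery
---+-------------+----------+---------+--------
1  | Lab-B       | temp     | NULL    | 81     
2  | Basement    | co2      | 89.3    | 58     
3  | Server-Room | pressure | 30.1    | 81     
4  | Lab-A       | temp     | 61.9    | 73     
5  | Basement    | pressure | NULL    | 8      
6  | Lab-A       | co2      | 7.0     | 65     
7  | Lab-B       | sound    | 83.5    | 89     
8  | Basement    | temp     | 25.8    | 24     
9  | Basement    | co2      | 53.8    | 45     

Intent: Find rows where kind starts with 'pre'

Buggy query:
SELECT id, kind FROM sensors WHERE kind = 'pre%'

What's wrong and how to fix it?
Bug: '=' compares the literal string including the % character; pattern matching needs LIKE

Fix: Replace '=' with LIKE so 'pre%' is treated as a pattern

Corrected query:
SELECT id, kind FROM sensors WHERE kind LIKE 'pre%'

Result:
id | kind    
---+---------
3  | pressure
5  | pressure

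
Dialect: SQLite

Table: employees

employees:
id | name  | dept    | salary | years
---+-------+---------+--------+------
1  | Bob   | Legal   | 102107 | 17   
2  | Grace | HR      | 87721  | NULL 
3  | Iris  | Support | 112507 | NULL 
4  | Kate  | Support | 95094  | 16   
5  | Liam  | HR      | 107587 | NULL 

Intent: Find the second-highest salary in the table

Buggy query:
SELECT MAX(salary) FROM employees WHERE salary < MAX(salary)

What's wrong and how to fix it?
Bug: The inner MAX is an aggregate inside WHERE, which is not allowed

Fix: Compute the overall MAX in a subquery, then take MAX of rows below it

Corrected query:
SELECT MAX(salary) FROM employees WHERE salary < (SELECT MAX(salary) FROM employees)

Result:
MAX(salary)
-----------
107587     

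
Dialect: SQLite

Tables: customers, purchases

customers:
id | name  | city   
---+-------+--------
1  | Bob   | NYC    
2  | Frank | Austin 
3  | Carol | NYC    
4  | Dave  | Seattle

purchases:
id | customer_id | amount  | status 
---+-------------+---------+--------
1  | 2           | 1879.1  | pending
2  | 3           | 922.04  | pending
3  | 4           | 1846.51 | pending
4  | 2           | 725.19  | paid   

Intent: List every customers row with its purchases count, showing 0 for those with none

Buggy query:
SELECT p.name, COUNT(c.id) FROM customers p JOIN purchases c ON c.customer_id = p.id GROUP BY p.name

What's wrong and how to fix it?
Bug: INNER JOIN drops customers rows that have no matching purchases rows

Fix: Use LEFT JOIN so parents without children still appear (COUNT(c.id) gives 0)

Corrected query:
SELECT p.name, COUNT(c.id) FROM customers p LEFT JOIN purchases c ON c.customer_id = p.id GROUP BY p.name

Result:
name  | COUNT(c.id)
------+------------
Bob   | 0          
Carol | 1          
Dave  | 1          
Frank | 2          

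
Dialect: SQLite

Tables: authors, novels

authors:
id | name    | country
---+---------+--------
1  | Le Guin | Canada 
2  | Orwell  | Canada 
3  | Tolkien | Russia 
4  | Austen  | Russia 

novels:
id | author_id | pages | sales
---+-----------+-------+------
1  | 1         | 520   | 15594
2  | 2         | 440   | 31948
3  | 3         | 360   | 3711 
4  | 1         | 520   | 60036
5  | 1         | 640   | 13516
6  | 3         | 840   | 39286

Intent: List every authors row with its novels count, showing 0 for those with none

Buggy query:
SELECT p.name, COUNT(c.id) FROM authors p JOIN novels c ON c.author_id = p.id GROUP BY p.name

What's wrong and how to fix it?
Bug: INNER JOIN drops authors rows that have no matching novels rows

Fix: Use LEFT JOIN so parents without children still appear (COUNT(c.id) gives 0)

Corrected query:
SELECT p.name, COUNT(c.id) FROM authors p LEFT JOIN novels c ON c.author_id = p.id GROUP BY p.name

Result:
name    | COUNT(c.id)
--------+------------
Austen  | 0          
Le Guin | 3          
Orwell  | 1          
Tolkien | 2          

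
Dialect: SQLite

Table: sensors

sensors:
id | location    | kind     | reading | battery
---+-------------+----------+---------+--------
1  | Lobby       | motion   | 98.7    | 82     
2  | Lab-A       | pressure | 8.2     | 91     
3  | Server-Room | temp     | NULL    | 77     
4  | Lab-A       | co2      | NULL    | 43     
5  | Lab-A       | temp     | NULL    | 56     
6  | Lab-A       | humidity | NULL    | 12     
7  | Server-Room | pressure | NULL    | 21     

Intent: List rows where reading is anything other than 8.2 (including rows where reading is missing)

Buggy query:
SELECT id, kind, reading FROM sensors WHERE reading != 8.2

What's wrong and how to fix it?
Bug: Inequality against NULL is unknown, not true; rows with NULL are dropped

Fix: Handle NULL separately with IS NULL alongside the inequality

Corrected query:
SELECT id, kind, reading FROM sensors WHERE reading != 8.2 OR reading IS NULL

Result:
id | kind     | reading
---+----------+--------
1  | motion   | 98.7   
3  | temp     | NULL   
4  | co2      | NULL   
5  | temp     | NULL   
6  | humidity | NULL   
7  | pressure | NULL   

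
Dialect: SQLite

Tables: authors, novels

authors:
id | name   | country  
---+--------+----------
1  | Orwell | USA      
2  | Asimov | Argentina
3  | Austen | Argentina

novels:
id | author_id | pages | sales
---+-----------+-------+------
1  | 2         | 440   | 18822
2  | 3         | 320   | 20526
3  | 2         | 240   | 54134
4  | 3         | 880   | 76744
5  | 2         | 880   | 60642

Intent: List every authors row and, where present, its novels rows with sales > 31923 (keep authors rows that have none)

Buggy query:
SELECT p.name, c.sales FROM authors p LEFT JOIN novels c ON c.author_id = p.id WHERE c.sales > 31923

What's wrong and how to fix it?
Bug: A WHERE condition on the right-hand table after LEFT JOIN drops unmatched parents

Fix: Move the right-table condition into the ON clause so unmatched parents are kept

Corrected query:
SELECT p.name, c.sales FROM authors p LEFT JOIN novels c ON c.author_id = p.id AND c.sales > 31923

Result:
name   | sales
-------+------
Orwell | NULL 
Asimov | 54134
Asimov | 60642
Austen | 76744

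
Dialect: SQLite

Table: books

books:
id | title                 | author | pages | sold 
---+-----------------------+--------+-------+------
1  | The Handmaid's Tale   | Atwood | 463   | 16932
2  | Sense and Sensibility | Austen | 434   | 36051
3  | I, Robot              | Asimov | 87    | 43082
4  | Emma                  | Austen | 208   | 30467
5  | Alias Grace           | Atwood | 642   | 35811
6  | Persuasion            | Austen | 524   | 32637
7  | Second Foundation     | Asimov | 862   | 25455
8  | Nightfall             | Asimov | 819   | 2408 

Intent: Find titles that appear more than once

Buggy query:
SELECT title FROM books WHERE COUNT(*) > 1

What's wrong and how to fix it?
Bug: COUNT(*) is an aggregate and cannot be used in WHERE

Fix: GROUP BY title, then filter groups with HAVING COUNT(*) > 1

Corrected query:
SELECT title FROM books GROUP BY title HAVING COUNT(*) > 1

Result:
(no rows)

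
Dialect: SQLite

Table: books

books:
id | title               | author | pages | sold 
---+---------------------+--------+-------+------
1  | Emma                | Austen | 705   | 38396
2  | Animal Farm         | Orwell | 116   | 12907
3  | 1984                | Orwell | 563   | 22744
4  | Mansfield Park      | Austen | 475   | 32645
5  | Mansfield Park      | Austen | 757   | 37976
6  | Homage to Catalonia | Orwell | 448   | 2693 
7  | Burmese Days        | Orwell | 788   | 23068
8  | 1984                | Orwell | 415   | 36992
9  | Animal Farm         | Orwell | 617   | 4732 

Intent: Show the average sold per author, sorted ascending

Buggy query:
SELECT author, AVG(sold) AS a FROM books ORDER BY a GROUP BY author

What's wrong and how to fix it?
Bug: ORDER BY appears before GROUP BY; SQL clause order requires GROUP BY first

Fix: Reorder: SELECT … FROM … GROUP BY … ORDER BY …

Corrected query:
SELECT author, AVG(sold) AS a FROM books GROUP BY author ORDER BY a

Result:
author | a           
-------+-------------
Orwell | 17189.333333
Austen | 36339       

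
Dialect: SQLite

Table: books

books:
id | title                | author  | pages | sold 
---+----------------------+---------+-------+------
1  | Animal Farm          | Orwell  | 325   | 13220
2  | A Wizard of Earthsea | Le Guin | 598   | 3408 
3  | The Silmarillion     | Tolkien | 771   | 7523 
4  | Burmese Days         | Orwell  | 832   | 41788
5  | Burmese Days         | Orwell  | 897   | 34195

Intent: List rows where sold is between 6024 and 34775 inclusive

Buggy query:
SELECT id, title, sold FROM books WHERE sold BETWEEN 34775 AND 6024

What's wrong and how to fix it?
Bug: The bounds are reversed; BETWEEN a AND b requires a <= b to match anything

Fix: Swap the bounds so the smaller value comes first

Corrected query:
SELECT id, title, sold FROM books WHERE sold BETWEEN 6024 AND 34775

Result:
id | title            | sold 
---+------------------+------
1  | Animal Farm      | 13220
3  | The Silmarillion | 7523 
5  | Burmese Days     | 34195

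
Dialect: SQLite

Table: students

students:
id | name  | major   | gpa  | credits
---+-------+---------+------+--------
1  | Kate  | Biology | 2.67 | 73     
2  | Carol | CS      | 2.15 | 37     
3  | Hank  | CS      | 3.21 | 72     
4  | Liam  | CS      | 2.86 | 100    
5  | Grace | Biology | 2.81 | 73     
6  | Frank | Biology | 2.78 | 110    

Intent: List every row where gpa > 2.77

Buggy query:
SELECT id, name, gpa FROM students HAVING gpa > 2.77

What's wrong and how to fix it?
Bug: HAVING filters the output of aggregation, but this query has no GROUP BY and no aggregate functions, so SQLite rejects it (HAVING clause on a non-aggregate query); the condition here is per row

Fix: Replace HAVING with WHERE since the condition applies to individual rows

Corrected query:
SELECT id, name, gpa FROM students WHERE gpa > 2.77

Result:
id | name  | gpa 
---+-------+-----
3  | Hank  | 3.21
4  | Liam  | 2.86
5  | Grace | 2.81
6  | Frank | 2.78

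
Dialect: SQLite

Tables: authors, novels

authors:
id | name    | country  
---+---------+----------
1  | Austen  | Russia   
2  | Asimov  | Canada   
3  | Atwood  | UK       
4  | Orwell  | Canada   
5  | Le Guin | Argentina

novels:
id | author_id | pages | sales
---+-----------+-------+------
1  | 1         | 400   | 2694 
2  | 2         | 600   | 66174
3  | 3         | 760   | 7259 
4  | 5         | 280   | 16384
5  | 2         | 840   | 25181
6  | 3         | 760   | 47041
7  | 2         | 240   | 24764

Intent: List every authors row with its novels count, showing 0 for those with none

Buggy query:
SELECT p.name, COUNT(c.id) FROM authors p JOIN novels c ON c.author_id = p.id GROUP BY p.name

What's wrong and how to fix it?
Bug: INNER JOIN drops authors rows that have no matching novels rows

Fix: Use LEFT JOIN so parents without children still appear (COUNT(c.id) gives 0)

Corrected query:
SELECT p.name, COUNT(c.id) FROM authors p LEFT JOIN novels c ON c.author_id = p.id GROUP BY p.name

Result:
name    | COUNT(c.id)
--------+------------
Asimov  | 3          
Atwood  | 2          
Austen  | 1          
Le Guin | 1          
Orwell  | 0          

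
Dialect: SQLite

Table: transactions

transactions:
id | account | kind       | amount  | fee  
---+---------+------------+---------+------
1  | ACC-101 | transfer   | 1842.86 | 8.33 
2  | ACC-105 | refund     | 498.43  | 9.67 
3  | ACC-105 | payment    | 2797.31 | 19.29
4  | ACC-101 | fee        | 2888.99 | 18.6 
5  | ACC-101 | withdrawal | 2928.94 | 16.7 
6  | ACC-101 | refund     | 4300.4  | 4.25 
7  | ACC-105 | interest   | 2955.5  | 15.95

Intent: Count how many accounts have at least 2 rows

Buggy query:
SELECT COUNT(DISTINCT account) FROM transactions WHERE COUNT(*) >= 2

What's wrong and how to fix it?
Bug: COUNT(*) cannot appear in WHERE; the per-group count doesn't exist yet

Fix: Use a subquery that GROUPs and filters with HAVING, then count its rows

Corrected query:
SELECT COUNT(*) FROM (SELECT account FROM transactions GROUP BY account HAVING COUNT(*) >= 2)

Result:
COUNT(*)
--------
2       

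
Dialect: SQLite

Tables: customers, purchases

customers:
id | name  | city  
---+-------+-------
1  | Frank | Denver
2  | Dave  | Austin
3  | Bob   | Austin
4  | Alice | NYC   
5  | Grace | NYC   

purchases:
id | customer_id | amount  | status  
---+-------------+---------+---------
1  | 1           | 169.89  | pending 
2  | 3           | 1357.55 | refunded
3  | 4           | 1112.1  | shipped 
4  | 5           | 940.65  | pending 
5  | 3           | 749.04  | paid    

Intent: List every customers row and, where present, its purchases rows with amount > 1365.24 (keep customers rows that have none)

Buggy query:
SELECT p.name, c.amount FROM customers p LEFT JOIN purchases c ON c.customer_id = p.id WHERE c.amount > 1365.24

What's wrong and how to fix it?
Bug: A WHERE condition on the right-hand table after LEFT JOIN drops unmatched parents

Fix: Move the right-table condition into the ON clause so unmatched parents are kept

Corrected query:
SELECT p.name, c.amount FROM customers p LEFT JOIN purchases c ON c.customer_id = p.id AND c.amount > 1365.24

Result:
name  | amount
------+-------
Frank | NULL  
Dave  | NULL  
Bob   | NULL  
Alice | NULL  
Grace | NULL  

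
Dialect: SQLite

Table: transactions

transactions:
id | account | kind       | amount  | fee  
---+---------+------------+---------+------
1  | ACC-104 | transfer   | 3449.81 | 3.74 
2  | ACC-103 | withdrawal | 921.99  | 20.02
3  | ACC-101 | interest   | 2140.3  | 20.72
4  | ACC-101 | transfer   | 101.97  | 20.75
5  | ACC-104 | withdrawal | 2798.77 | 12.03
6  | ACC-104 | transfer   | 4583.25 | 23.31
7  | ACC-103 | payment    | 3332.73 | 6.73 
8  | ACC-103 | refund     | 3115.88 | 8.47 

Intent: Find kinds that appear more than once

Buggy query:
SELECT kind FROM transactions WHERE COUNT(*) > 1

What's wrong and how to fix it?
Bug: WHERE can't reference COUNT(*); aggregates are computed after WHERE

Fix: GROUP BY kind, then filter groups with HAVING COUNT(*) > 1

Corrected query:
SELECT kind FROM transactions GROUP BY kind HAVING COUNT(*) > 1

Result:
kind      
----------
transfer  
withdrawal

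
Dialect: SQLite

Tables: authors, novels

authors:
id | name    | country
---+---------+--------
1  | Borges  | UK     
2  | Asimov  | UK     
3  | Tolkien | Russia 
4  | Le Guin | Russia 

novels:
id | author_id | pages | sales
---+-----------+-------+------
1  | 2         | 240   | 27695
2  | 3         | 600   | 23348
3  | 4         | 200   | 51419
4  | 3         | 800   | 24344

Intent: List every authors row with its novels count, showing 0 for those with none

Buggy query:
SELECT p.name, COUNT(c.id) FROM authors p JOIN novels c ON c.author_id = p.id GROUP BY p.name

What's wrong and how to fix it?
Bug: An inner join excludes parents with zero children

Fix: Use LEFT JOIN so parents without children still appear (COUNT(c.id) gives 0)

Corrected query:
SELECT p.name, COUNT(c.id) FROM authors p LEFT JOIN novels c ON c.author_id = p.id GROUP BY p.name

Result:
name    | COUNT(c.id)
--------+------------
Asimov  | 1          
Borges  | 0          
Le Guin | 1          
Tolkien | 2          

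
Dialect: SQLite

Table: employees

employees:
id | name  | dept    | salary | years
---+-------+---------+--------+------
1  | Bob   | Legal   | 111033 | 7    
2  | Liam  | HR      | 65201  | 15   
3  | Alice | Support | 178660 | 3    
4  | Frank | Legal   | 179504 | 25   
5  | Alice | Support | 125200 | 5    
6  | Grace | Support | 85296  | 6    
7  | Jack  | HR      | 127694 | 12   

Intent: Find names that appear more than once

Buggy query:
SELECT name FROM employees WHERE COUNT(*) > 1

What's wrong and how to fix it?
Bug: WHERE can't reference COUNT(*); aggregates are computed after WHERE

Fix: Group first, then use HAVING for the count condition

Corrected query:
SELECT name FROM employees GROUP BY name HAVING COUNT(*) > 1

Result:
name 
-----
Alice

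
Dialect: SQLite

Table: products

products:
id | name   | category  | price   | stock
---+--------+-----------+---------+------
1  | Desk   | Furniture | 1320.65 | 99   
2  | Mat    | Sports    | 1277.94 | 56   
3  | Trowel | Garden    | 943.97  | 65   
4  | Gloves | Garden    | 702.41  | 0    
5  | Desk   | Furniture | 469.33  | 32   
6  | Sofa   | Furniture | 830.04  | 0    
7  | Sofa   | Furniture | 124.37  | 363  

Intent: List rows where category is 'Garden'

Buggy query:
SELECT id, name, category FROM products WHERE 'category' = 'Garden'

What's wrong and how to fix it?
Bug: 'category' in single quotes is a string literal, not the column; the comparison is literal-vs-literal and never true

Fix: Remove the quotes around the column name (or use double quotes for an identifier)

Corrected query:
SELECT id, name, category FROM products WHERE category = 'Garden'

Result:
id | name   | category
---+--------+---------
3  | Trowel | Garden  
4  | Gloves | Garden  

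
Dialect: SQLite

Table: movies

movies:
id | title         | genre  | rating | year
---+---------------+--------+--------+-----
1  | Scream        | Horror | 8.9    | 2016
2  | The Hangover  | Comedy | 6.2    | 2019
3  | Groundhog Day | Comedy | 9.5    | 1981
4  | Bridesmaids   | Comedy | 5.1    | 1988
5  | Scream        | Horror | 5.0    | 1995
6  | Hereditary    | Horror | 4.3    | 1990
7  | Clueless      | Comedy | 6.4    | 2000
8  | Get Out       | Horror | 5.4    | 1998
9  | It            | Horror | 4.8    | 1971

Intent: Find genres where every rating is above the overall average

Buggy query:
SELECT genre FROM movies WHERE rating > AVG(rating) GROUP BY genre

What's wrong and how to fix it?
Bug: WHERE evaluates per row before aggregation, so AVG() is unavailable

Fix: Use a subquery for AVG and a HAVING MIN(...) filter so the condition holds for every row in the group

Corrected query:
SELECT genre FROM movies GROUP BY genre HAVING MIN(rating) > (SELECT AVG(rating) FROM movies)

Result:
(no rows)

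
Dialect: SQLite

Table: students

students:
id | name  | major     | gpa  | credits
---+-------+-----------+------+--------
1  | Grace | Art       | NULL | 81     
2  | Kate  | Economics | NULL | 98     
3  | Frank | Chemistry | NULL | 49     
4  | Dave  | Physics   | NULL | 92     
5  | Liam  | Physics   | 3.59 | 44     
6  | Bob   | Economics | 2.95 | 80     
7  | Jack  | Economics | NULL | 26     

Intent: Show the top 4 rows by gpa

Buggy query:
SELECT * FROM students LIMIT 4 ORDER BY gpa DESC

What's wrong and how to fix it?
Bug: LIMIT must come after ORDER BY

Fix: Swap the clauses: ORDER BY first, then LIMIT

Corrected query:
SELECT * FROM students ORDER BY gpa DESC LIMIT 4

Result:
id | name  | major     | gpa  | credits
---+-------+-----------+------+--------
5  | Liam  | Physics   | 3.59 | 44     
6  | Bob   | Economics | 2.95 | 80     
1  | Grace | Art       | NULL | 81     
2  | Kate  | Economics | NULL | 98     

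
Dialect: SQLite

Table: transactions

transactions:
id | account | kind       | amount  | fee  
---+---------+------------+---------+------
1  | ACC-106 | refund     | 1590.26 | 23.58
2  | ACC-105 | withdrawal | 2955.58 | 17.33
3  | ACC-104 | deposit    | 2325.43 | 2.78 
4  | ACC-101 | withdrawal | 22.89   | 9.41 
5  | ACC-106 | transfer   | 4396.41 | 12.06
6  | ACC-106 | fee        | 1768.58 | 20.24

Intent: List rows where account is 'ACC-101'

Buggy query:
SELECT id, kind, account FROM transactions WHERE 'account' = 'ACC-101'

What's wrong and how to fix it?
Bug: 'account' in single quotes is a string literal, not the column; the comparison is literal-vs-literal and never true

Fix: Remove the quotes around the column name (or use double quotes for an identifier)

Corrected query:
SELECT id, kind, account FROM transactions WHERE account = 'ACC-101'

Result:
id | kind       | account
---+------------+--------
4  | withdrawal | ACC-101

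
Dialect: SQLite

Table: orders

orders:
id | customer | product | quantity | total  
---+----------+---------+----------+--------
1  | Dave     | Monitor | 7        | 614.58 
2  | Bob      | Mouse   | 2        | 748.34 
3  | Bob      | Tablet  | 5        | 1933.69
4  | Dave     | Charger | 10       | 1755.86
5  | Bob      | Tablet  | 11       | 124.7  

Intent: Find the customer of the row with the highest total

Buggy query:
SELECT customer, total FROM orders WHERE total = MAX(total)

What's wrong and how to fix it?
Bug: WHERE is evaluated per row; an aggregate over the whole table isn't defined there

Fix: Wrap MAX in a scalar subquery so WHERE compares against a single value

Corrected query:
SELECT customer, total FROM orders WHERE total = (SELECT MAX(total) FROM orders)

Result:
customer | total  
---------+--------
Bob      | 1933.69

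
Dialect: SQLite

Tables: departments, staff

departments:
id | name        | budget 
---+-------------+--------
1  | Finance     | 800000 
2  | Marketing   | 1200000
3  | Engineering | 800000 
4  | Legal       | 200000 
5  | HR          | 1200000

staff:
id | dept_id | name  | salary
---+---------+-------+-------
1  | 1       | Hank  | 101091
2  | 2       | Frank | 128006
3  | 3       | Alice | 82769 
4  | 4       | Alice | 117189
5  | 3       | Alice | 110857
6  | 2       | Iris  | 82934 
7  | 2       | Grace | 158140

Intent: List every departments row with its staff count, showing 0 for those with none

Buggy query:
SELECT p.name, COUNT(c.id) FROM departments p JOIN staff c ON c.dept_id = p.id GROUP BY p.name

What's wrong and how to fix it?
Bug: INNER JOIN drops departments rows that have no matching staff rows

Fix: Use LEFT JOIN so parents without children still appear (COUNT(c.id) gives 0)

Corrected query:
SELECT p.name, COUNT(c.id) FROM departments p LEFT JOIN staff c ON c.dept_id = p.id GROUP BY p.name

Result:
name        | COUNT(c.id)
------------+------------
Engineering | 2          
Finance     | 1          
HR          | 0          
Legal       | 1          
Marketing   | 3          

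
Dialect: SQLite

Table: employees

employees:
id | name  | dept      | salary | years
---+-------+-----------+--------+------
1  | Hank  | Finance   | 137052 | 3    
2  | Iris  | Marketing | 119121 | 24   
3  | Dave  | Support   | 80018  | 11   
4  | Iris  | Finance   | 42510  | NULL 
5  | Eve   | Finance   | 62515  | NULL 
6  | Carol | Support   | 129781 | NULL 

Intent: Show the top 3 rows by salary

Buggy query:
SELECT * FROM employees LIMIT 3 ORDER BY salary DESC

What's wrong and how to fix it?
Bug: ORDER BY cannot follow LIMIT; LIMIT is the final clause

Fix: Sort with ORDER BY, then apply LIMIT

Corrected query:
SELECT * FROM employees ORDER BY salary DESC LIMIT 3

Result:
id | name  | dept      | salary | years
---+-------+-----------+--------+------
1  | Hank  | Finance   | 137052 | 3    
6  | Carol | Support   | 129781 | NULL 
2  | Iris  | Marketing | 119121 | 24   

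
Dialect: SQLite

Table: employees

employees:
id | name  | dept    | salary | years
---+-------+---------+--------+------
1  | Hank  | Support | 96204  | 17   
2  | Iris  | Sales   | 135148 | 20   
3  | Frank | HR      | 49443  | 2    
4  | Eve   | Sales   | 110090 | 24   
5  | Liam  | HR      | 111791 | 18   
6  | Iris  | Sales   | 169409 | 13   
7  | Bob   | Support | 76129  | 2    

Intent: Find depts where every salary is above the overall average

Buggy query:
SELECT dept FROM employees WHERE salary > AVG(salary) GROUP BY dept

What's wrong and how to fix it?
Bug: WHERE evaluates per row before aggregation, so AVG() is unavailable

Fix: Use a subquery for AVG and a HAVING MIN(...) filter so the condition holds for every row in the group

Corrected query:
SELECT dept FROM employees GROUP BY dept HAVING MIN(salary) > (SELECT AVG(salary) FROM employees)

Result:
dept 
-----
Sales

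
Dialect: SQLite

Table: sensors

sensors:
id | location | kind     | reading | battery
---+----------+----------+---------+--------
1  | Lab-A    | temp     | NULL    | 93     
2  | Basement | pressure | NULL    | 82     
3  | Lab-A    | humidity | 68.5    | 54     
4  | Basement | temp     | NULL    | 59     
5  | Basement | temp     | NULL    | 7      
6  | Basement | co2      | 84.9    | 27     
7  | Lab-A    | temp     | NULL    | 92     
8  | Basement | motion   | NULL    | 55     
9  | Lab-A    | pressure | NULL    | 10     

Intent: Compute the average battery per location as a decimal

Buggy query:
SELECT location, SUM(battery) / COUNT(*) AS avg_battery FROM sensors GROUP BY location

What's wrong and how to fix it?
Bug: SUM(battery) and COUNT(*) are both integers; the division truncates the fractional part

Fix: Multiply by 1.0 (or CAST to REAL) to force floating-point division

Corrected query:
SELECT location, SUM(battery) * 1.0 / COUNT(*) AS avg_battery FROM sensors GROUP BY location

Result:
location | avg_battery
---------+------------
Basement | 46         
Lab-A    | 62.25      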